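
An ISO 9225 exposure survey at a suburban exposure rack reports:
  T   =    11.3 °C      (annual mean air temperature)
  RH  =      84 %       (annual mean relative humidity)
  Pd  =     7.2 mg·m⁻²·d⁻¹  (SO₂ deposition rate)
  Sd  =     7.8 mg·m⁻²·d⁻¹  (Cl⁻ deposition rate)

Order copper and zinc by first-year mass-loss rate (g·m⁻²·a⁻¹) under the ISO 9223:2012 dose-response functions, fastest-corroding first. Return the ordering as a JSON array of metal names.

copper: temperature factor f = -0.080·(1.3) = -0.1040
  Pd branch = 0.0053·Pd^0.26·e^(0.059·RH+f) = 1.133 μm/a
  Sd branch = 0.01025·Sd^0.27·e^(0.036·RH+0.049·T) = 0.6388 μm/a
  sum: 1.133 + 0.6388 → r_corr = 1.772 μm/a
  mass loss = 1.772 μm/a × 8.96 g/cm³ = 15.88 g·m⁻²·a⁻¹
zinc: f(T) = -0.071·(T−10) [T>10 °C] = -0.0923
  SO₂ term: 0.0129·7.2^0.44·exp(0.046·84-0.0923) = 1.336
  Cl⁻ term: 0.0175·7.8^0.57·exp(0.008·84+0.085·11.3) = 0.2887
  r_corr = 1.336 + 0.2887 = 1.625 μm/a
  mass loss = 1.625 μm/a × 7.14 g/cm³ = 11.6 g·m⁻²·a⁻¹
Ordering by g·m⁻²·a⁻¹: copper (15.9) > zinc (11.6)

["copper", "zinc"]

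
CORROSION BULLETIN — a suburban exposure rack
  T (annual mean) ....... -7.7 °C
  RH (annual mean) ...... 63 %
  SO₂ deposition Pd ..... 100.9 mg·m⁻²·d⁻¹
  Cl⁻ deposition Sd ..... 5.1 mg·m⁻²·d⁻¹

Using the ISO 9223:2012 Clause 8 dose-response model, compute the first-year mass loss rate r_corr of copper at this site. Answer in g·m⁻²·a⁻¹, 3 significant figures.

copper: temperature factor f = +0.126·(-17.7) = -2.2302
  Pd branch = 0.0053·Pd^0.26·e^(0.059·RH+f) = 0.0778 μm/a
  Cl⁻ term: 0.01025·5.1^0.27·exp(0.036·63+0.049·-7.7) = 0.1054
  r_corr = 0.0778 + 0.1054 = 0.1832 μm/a
Convert to mass loss: 0.1832 μm/a × 8.96 g/cm³ = 1.642 g·m⁻²·a⁻¹

r_corr = 1.64 g·m⁻²·a⁻¹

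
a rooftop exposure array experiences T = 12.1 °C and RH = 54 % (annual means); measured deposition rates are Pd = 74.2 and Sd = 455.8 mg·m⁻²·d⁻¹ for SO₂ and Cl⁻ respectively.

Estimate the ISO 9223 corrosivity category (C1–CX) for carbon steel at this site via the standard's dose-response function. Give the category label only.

carbon steel: T>10 °C ⇒ hinge -0.054·(12.1−10) = -0.1134
  SO₂ term: 1.77·74.2^0.52·exp(0.02·54-0.1134) = 43.69
  Sd branch = 0.102·Sd^0.62·e^(0.033·RH+0.04·T) = 43.77 μm/a
  sum: 43.69 + 43.77 → r_corr = 87.46 μm/a
Category bounds: 80…200 μm/a bracket r_corr ⇒ C5

C5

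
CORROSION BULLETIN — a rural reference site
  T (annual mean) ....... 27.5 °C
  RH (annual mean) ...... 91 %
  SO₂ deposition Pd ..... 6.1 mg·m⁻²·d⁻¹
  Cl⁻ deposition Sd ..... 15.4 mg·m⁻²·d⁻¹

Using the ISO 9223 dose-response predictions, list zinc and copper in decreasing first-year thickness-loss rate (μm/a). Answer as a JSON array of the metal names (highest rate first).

["copper", "zinc"]

zinc: T>10 °C ⇒ hinge -0.071·(27.5−10) = -1.2425
  SO₂ term: 0.0129·6.1^0.44·exp(0.046·91-1.2425) = 0.5426
  Cl⁻ term: 0.0175·15.4^0.57·exp(0.008·91+0.085·27.5) = 1.783
  r_corr = 0.5426 + 1.783 = 2.326 μm/a
copper: f(T) = -0.080·(T−10) [T>10 °C] = -1.4000
  SO₂ term: 0.0053·6.1^0.26·exp(0.059·91-1.4000) = 0.4489
  Sd branch = 0.01025·Sd^0.27·e^(0.036·RH+0.049·T) = 2.184 μm/a
  sum: 0.4489 + 2.184 → r_corr = 2.633 μm/a
Ordering by μm/a: copper (2.63) > zinc (2.33)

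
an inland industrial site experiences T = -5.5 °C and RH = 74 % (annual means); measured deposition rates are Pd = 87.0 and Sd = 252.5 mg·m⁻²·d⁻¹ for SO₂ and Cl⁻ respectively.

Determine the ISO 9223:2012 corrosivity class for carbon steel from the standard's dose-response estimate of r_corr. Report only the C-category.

carbon steel: f(T) = +0.150·(T−10) [T≤10 °C] = -2.3250
  Pd branch = 1.77·Pd^0.52·e^(0.02·RH+f) = 7.754 μm/a
  Cl⁻ term: 0.102·252.5^0.62·exp(0.033·74+0.04·-5.5) = 29.04
  r_corr = 7.754 + 29.04 = 36.79 μm/a
36.8 μm/a falls in (25, 50] for carbon steel → category C3

C3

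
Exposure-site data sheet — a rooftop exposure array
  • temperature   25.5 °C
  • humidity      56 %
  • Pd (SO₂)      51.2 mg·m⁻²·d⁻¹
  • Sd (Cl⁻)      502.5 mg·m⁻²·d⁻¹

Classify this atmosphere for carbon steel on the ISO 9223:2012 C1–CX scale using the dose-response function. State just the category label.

carbon steel: temperature factor f = -0.054·(15.5) = -0.8370
  Pd branch = 1.77·Pd^0.52·e^(0.02·RH+f) = 18.18 μm/a
  Sd branch = 0.102·Sd^0.62·e^(0.033·RH+0.04·T) = 84.89 μm/a
  sum: 18.18 + 84.89 → r_corr = 103.1 μm/a
103 μm/a falls in (80, 200] for carbon steel → category C5

C5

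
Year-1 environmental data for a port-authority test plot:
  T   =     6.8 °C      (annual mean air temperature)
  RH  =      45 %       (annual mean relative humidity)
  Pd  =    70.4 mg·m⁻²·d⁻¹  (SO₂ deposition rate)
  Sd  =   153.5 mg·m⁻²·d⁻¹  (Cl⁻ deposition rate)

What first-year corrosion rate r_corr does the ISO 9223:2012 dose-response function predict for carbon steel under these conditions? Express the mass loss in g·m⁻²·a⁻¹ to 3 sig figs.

carbon steel: f(T) = +0.150·(T−10) [T≤10 °C] = -0.4800
  Pd branch = 1.77·Pd^0.52·e^(0.02·RH+f) = 24.61 μm/a
  Cl⁻ term: 0.102·153.5^0.62·exp(0.033·45+0.04·6.8) = 13.4
  r_corr = 24.61 + 13.4 = 38.01 μm/a
Convert to mass loss: 38.01 μm/a × 7.85 g/cm³ = 298.4 g·m⁻²·a⁻¹

r_corr = 298 g·m⁻²·a⁻¹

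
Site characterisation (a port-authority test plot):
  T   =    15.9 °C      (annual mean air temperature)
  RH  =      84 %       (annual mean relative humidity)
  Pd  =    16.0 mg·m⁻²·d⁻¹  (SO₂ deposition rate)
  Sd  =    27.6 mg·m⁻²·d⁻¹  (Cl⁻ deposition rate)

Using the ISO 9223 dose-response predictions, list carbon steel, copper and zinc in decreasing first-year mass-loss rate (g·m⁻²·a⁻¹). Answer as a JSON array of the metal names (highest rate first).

carbon steel: T>10 °C ⇒ hinge -0.054·(15.9−10) = -0.3186
  Pd branch = 1.77·Pd^0.52·e^(0.02·RH+f) = 29.2 μm/a
  Sd branch = 0.102·Sd^0.62·e^(0.033·RH+0.04·T) = 24.1 μm/a
  sum: 29.2 + 24.1 → r_corr = 53.3 μm/a
  mass loss = 53.3 μm/a × 7.85 g/cm³ = 418.4 g·m⁻²·a⁻¹
copper: temperature factor f = -0.080·(5.9) = -0.4720
  SO₂ term: 0.0053·16.0^0.26·exp(0.059·84-0.4720) = 0.9654
  Sd branch = 0.01025·Sd^0.27·e^(0.036·RH+0.049·T) = 1.126 μm/a
  r_corr = 0.9654 + 1.126 = 2.091 μm/a
  mass loss = 2.091 μm/a × 8.96 g/cm³ = 18.74 g·m⁻²·a⁻¹
zinc: temperature factor f = -0.071·(5.9) = -0.4189
  SO₂ term: 0.0129·16.0^0.44·exp(0.046·84-0.4189) = 1.37
  Cl⁻ term: 0.0175·27.6^0.57·exp(0.008·84+0.085·15.9) = 0.8773
  sum: 1.37 + 0.8773 → r_corr = 2.247 μm/a
  mass loss = 2.247 μm/a × 7.14 g/cm³ = 16.04 g·m⁻²·a⁻¹
Ordering by g·m⁻²·a⁻¹: carbon steel (418) > copper (18.7) > zinc (16)

["carbon steel", "copper", "zinc"]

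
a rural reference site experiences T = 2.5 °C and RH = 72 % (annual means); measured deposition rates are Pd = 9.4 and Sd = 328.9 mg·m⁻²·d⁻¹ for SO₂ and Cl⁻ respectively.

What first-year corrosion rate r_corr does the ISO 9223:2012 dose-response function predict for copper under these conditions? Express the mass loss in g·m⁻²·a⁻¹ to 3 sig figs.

copper: T≤10 °C ⇒ hinge +0.126·(2.5−10) = -0.9450
  sulphur-dioxide contribution → 0.2581 μm/a
  chloride contribution → 0.74 μm/a
  ⇒ r_corr(copper) = 0.9981 μm/a
Convert to mass loss: 0.9981 μm/a × 8.96 g/cm³ = 8.943 g·m⁻²·a⁻¹

r_corr = 8.94 g·m⁻²·a⁻¹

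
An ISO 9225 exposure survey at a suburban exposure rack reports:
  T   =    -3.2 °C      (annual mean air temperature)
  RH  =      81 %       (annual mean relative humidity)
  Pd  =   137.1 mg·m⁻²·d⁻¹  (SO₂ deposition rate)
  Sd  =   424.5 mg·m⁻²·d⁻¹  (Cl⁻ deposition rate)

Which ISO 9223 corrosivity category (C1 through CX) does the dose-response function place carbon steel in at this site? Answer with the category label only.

carbon steel: temperature factor f = +0.150·(-13.2) = -1.9800
  Pd branch = 1.77·Pd^0.52·e^(0.02·RH+f) = 15.95 μm/a
  Cl⁻ term: 0.102·424.5^0.62·exp(0.033·81+0.04·-3.2) = 55.36
  r_corr = 15.95 + 55.36 = 71.31 μm/a
71.3 μm/a falls in (50, 80] for carbon steel → category C4

C4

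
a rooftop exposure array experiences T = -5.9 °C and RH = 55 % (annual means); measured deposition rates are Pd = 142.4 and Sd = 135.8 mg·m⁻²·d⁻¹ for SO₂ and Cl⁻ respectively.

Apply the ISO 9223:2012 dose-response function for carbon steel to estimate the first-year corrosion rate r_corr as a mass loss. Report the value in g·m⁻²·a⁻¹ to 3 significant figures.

carbon steel: T≤10 °C ⇒ hinge +0.150·(-5.9−10) = -2.3850
  SO₂ term: 1.77·142.4^0.52·exp(0.02·55-2.3850) = 6.453
  Cl⁻ term: 0.102·135.8^0.62·exp(0.033·55+0.04·-5.9) = 10.39
  sum: 6.453 + 10.39 → r_corr = 16.85 μm/a
Convert to mass loss: 16.85 μm/a × 7.85 g/cm³ = 132.2 g·m⁻²·a⁻¹

r_corr = 132 g·m⁻²·a⁻¹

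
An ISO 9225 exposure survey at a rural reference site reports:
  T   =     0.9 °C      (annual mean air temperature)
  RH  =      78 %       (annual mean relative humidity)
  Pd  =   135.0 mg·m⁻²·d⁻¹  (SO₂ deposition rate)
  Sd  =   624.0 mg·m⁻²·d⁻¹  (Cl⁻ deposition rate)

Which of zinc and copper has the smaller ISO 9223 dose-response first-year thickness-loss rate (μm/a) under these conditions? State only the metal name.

zinc: temperature factor f = +0.038·(-9.1) = -0.3458
  Pd branch = 0.0129·Pd^0.44·e^(0.046·RH+f) = 2.858 μm/a
  Cl⁻ term: 0.0175·624.0^0.57·exp(0.008·78+0.085·0.9) = 1.382
  r_corr = 2.858 + 1.382 = 4.24 μm/a
copper: temperature factor f = +0.126·(-9.1) = -1.1466
  Pd branch = 0.0053·Pd^0.26·e^(0.059·RH+f) = 0.6009 μm/a
  Sd branch = 0.01025·Sd^0.27·e^(0.036·RH+0.049·T) = 1.009 μm/a
  r_corr = 0.6009 + 1.009 = 1.61 μm/a
Ordering by μm/a: zinc (4.24) > copper (1.61)

copper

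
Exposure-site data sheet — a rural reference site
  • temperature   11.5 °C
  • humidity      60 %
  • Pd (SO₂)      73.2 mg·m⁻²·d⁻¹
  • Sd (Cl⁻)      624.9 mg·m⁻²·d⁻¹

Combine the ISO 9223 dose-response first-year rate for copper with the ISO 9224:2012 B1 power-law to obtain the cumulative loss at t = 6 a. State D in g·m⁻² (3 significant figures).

D(6) = 40.9 g·m⁻²

copper: temperature factor f = -0.080·(1.5) = -0.1200
  sulphur-dioxide contribution → 0.4947 μm/a
  chloride contribution → 0.888 μm/a
  ⇒ r_corr(copper) = 1.383 μm/a
ISO 9224: D(t) = r_corr · t^b with b = 0.667 (copper, B1)
  D(6) = 1.383 × 6^0.667 = 1.383 × 3.304 = 4.568 μm
  Mass loss = 4.568 μm × 8.96 g/cm³ = 40.93 g·m⁻²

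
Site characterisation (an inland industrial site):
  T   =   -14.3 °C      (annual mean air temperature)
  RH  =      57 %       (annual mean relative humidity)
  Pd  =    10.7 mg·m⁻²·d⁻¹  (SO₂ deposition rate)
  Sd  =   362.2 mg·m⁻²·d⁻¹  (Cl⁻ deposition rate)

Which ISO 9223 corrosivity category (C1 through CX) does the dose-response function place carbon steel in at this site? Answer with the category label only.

carbon steel: temperature factor f = +0.150·(-24.3) = -3.6450
  sulphur-dioxide contribution → 0.4958 μm/a
  chloride contribution → 14.58 μm/a
  total first-year rate 15.07 μm/a
15.1 μm/a falls in (1.3, 25] for carbon steel → category C2

C2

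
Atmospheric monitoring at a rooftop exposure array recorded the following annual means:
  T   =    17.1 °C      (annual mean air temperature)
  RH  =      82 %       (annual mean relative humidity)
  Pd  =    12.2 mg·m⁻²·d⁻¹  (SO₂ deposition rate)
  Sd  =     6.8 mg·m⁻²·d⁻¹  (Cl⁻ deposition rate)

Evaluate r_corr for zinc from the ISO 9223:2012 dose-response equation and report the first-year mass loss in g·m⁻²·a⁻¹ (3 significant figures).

r_corr = 10.3 g·m⁻²·a⁻¹

zinc: T>10 °C ⇒ hinge -0.071·(17.1−10) = -0.5041
  SO₂ term: 0.0129·12.2^0.44·exp(0.046·82-0.5041) = 1.018
  Sd branch = 0.0175·Sd^0.57·e^(0.008·RH+0.085·T) = 0.4302 μm/a
  r_corr = 1.018 + 0.4302 = 1.448 μm/a
Convert to mass loss: 1.448 μm/a × 7.14 g/cm³ = 10.34 g·m⁻²·a⁻¹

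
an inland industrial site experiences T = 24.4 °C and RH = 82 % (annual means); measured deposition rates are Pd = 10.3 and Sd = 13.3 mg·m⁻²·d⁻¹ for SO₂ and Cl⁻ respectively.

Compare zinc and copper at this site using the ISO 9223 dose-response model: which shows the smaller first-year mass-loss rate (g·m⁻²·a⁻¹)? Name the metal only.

zinc: T>10 °C ⇒ hinge -0.071·(24.4−10) = -1.0224
  sulphur-dioxide contribution → 0.5628 μm/a
  chloride contribution → 1.173 μm/a
  total first-year rate 1.736 μm/a
  mass loss = 1.736 μm/a × 7.14 g/cm³ = 12.39 g·m⁻²·a⁻¹
copper: T>10 °C ⇒ hinge -0.080·(24.4−10) = -1.1520
  sulphur-dioxide contribution → 0.3876 μm/a
  chloride contribution → 1.304 μm/a
  ⇒ r_corr(copper) = 1.692 μm/a
  mass loss = 1.692 μm/a × 8.96 g/cm³ = 15.16 g·m⁻²·a⁻¹
Ordering by g·m⁻²·a⁻¹: copper (15.2) > zinc (12.4)

zinc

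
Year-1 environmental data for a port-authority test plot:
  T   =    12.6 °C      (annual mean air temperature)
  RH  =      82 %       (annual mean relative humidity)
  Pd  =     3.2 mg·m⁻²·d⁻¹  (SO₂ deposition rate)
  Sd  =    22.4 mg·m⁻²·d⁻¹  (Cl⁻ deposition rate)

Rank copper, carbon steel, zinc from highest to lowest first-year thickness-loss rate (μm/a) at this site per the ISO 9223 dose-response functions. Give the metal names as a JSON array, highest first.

["carbon steel", "copper", "zinc"]

copper: T>10 °C ⇒ hinge -0.080·(12.6−10) = -0.2080
  Pd branch = 0.0053·Pd^0.26·e^(0.059·RH+f) = 0.7352 μm/a
  Cl⁻ term: 0.01025·22.4^0.27·exp(0.036·82+0.049·12.6) = 0.8423
  r_corr = 0.7352 + 0.8423 = 1.577 μm/a
carbon steel: T>10 °C ⇒ hinge -0.054·(12.6−10) = -0.1404
  Pd branch = 1.77·Pd^0.52·e^(0.02·RH+f) = 14.52 μm/a
  Cl⁻ term: 0.102·22.4^0.62·exp(0.033·82+0.04·12.6) = 17.37
  r_corr = 14.52 + 17.37 = 31.89 μm/a
zinc: temperature factor f = -0.071·(2.6) = -0.1846
  Pd branch = 0.0129·Pd^0.44·e^(0.046·RH+f) = 0.7778 μm/a
  Sd branch = 0.0175·Sd^0.57·e^(0.008·RH+0.085·T) = 0.579 μm/a
  sum: 0.7778 + 0.579 → r_corr = 1.357 μm/a
Ordering by μm/a: carbon steel (31.9) > copper (1.58) > zinc (1.36)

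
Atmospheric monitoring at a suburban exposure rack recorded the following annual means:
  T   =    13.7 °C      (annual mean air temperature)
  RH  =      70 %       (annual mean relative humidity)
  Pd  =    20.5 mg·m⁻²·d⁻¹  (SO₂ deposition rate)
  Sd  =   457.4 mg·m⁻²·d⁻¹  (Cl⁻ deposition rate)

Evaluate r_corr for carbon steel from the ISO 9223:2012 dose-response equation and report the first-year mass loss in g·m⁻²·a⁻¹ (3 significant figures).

carbon steel: f(T) = -0.054·(T−10) [T>10 °C] = -0.1998
  Pd branch = 1.77·Pd^0.52·e^(0.02·RH+f) = 28.27 μm/a
  Sd branch = 0.102·Sd^0.62·e^(0.033·RH+0.04·T) = 79.29 μm/a
  r_corr = 28.27 + 79.29 = 107.6 μm/a
Convert to mass loss: 107.6 μm/a × 7.85 g/cm³ = 844.3 g·m⁻²·a⁻¹

r_corr = 844 g·m⁻²·a⁻¹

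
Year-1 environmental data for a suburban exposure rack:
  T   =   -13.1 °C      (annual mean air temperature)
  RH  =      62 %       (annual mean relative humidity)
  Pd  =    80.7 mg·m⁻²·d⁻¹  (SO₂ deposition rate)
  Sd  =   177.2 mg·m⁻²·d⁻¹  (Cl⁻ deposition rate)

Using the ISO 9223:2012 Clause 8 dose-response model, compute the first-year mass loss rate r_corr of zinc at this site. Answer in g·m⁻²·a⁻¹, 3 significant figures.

zinc: T≤10 °C ⇒ hinge +0.038·(-13.1−10) = -0.8778
  sulphur-dioxide contribution → 0.6412 μm/a
  chloride contribution → 0.1805 μm/a
  ⇒ r_corr(zinc) = 0.8217 μm/a
Convert to mass loss: 0.8217 μm/a × 7.14 g/cm³ = 5.867 g·m⁻²·a⁻¹

r_corr = 5.87 g·m⁻²·a⁻¹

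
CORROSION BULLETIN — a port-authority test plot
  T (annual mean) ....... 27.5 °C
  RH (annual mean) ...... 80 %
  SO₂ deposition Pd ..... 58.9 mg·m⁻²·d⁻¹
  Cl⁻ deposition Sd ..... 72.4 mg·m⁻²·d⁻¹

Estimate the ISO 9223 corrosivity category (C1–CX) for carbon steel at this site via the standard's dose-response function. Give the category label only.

C5

carbon steel: f(T) = -0.054·(T−10) [T>10 °C] = -0.9450
  Pd branch = 1.77·Pd^0.52·e^(0.02·RH+f) = 28.37 μm/a
  Sd branch = 0.102·Sd^0.62·e^(0.033·RH+0.04·T) = 61.08 μm/a
  sum: 28.37 + 61.08 → r_corr = 89.45 μm/a
ISO 9223 Table 2 (carbon steel): 80 < 89.5 ≤ 200 μm/a ⇒ C5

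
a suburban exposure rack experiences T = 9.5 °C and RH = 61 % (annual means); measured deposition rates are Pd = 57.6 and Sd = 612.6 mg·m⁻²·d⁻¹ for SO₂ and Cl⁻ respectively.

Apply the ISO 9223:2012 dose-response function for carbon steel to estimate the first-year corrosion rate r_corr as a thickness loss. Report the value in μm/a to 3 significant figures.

r_corr = 105 μm/a

carbon steel: T≤10 °C ⇒ hinge +0.150·(9.5−10) = -0.0750
  Pd branch = 1.77·Pd^0.52·e^(0.02·RH+f) = 45.78 μm/a
  Cl⁻ term: 0.102·612.6^0.62·exp(0.033·61+0.04·9.5) = 59.69
  sum: 45.78 + 59.69 → r_corr = 105.5 μm/a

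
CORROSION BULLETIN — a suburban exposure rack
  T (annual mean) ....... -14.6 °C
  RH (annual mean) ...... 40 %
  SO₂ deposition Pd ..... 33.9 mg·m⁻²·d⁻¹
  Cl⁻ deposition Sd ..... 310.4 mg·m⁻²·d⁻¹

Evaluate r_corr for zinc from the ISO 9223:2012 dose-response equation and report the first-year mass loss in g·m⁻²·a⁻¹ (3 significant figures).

r_corr = 2.38 g·m⁻²·a⁻¹

zinc: f(T) = +0.038·(T−10) [T≤10 °C] = -0.9348
  Pd branch = 0.0129·Pd^0.44·e^(0.046·RH+f) = 0.1503 μm/a
  Cl⁻ term: 0.0175·310.4^0.57·exp(0.008·40+0.085·-14.6) = 0.1834
  sum: 0.1503 + 0.1834 → r_corr = 0.3337 μm/a
Convert to mass loss: 0.3337 μm/a × 7.14 g/cm³ = 2.383 g·m⁻²·a⁻¹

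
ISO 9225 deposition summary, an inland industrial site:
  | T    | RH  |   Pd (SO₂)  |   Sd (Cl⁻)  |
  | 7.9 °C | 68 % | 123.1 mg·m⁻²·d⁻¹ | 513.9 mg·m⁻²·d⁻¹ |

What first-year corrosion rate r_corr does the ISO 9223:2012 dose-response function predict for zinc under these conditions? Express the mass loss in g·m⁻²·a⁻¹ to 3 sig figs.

r_corr = 30.9 g·m⁻²·a⁻¹

zinc: f(T) = +0.038·(T−10) [T≤10 °C] = -0.0798
  SO₂ term: 0.0129·123.1^0.44·exp(0.046·68-0.0798) = 2.26
  Sd branch = 0.0175·Sd^0.57·e^(0.008·RH+0.085·T) = 2.071 μm/a
  sum: 2.26 + 2.071 → r_corr = 4.331 μm/a
Convert to mass loss: 4.331 μm/a × 7.14 g/cm³ = 30.92 g·m⁻²·a⁻¹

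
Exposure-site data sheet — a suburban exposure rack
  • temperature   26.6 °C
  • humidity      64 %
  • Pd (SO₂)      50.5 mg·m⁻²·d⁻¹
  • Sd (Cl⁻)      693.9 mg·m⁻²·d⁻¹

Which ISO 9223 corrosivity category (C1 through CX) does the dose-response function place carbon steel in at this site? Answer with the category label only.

C5

carbon steel: T>10 °C ⇒ hinge -0.054·(26.6−10) = -0.8964
  sulphur-dioxide contribution → 19.97 μm/a
  chloride contribution → 141.1 μm/a
  ⇒ r_corr(carbon steel) = 161.1 μm/a
161 μm/a falls in (80, 200] for carbon steel → category C5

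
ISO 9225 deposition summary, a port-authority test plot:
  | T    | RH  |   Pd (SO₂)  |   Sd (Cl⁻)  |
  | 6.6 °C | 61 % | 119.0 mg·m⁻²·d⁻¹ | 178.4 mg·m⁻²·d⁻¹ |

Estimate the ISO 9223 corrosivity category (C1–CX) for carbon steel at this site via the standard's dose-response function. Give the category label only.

C4

carbon steel: temperature factor f = +0.150·(-3.4) = -0.5100
  Pd branch = 1.77·Pd^0.52·e^(0.02·RH+f) = 43.21 μm/a
  Sd branch = 0.102·Sd^0.62·e^(0.033·RH+0.04·T) = 24.74 μm/a
  r_corr = 43.21 + 24.74 = 67.95 μm/a
ISO 9223 Table 2 (carbon steel): 50 < 67.9 ≤ 80 μm/a ⇒ C4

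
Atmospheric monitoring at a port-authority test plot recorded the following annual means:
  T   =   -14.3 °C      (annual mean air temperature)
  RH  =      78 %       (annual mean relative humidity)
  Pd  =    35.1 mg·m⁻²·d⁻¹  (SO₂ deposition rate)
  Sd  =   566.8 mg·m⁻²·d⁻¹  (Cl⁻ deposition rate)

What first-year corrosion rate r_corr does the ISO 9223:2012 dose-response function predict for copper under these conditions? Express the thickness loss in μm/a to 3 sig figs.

copper: temperature factor f = +0.126·(-24.3) = -3.0618
  SO₂ term: 0.0053·35.1^0.26·exp(0.059·78-3.0618) = 0.06237
  Sd branch = 0.01025·Sd^0.27·e^(0.036·RH+0.049·T) = 0.467 μm/a
  r_corr = 0.06237 + 0.467 = 0.5294 μm/a

r_corr = 0.529 μm/a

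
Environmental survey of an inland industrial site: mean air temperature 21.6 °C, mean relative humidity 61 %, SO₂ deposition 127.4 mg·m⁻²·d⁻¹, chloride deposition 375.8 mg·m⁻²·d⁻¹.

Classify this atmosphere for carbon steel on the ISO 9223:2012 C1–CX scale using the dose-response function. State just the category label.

carbon steel: T>10 °C ⇒ hinge -0.054·(21.6−10) = -0.6264
  sulphur-dioxide contribution → 39.85 μm/a
  chloride contribution → 71.54 μm/a
  ⇒ r_corr(carbon steel) = 111.4 μm/a
Category bounds: 80…200 μm/a bracket r_corr ⇒ C5

C5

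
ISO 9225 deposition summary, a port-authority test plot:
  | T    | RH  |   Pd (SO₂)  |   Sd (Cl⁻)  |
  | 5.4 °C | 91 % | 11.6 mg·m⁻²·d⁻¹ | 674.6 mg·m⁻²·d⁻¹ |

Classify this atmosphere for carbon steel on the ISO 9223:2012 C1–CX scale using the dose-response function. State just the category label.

C5

carbon steel: temperature factor f = +0.150·(-4.6) = -0.6900
  SO₂ term: 1.77·11.6^0.52·exp(0.02·91-0.6900) = 19.6
  Cl⁻ term: 0.102·674.6^0.62·exp(0.033·91+0.04·5.4) = 144.7
  r_corr = 19.6 + 144.7 = 164.3 μm/a
Category bounds: 80…200 μm/a bracket r_corr ⇒ C5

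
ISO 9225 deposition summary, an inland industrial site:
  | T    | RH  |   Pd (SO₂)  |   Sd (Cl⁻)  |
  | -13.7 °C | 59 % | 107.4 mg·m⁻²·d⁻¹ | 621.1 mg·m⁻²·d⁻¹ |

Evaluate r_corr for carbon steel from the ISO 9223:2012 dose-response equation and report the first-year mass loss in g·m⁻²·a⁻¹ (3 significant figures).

r_corr = 190 g·m⁻²·a⁻¹

carbon steel: T≤10 °C ⇒ hinge +0.150·(-13.7−10) = -3.5550
  sulphur-dioxide contribution → 1.873 μm/a
  chloride contribution → 22.28 μm/a
  ⇒ r_corr(carbon steel) = 24.15 μm/a
Convert to mass loss: 24.15 μm/a × 7.85 g/cm³ = 189.6 g·m⁻²·a⁻¹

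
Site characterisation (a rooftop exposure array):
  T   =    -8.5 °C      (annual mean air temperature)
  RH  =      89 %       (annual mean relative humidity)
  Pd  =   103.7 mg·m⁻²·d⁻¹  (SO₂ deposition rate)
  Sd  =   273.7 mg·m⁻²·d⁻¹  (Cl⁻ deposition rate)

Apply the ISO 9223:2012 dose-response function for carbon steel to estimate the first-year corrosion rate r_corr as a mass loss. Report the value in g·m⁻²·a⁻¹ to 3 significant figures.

r_corr = 406 g·m⁻²·a⁻¹

carbon steel: f(T) = +0.150·(T−10) [T≤10 °C] = -2.7750
  sulphur-dioxide contribution → 7.312 μm/a
  chloride contribution → 44.42 μm/a
  total first-year rate 51.73 μm/a
Convert to mass loss: 51.73 μm/a × 7.85 g/cm³ = 406.1 g·m⁻²·a⁻¹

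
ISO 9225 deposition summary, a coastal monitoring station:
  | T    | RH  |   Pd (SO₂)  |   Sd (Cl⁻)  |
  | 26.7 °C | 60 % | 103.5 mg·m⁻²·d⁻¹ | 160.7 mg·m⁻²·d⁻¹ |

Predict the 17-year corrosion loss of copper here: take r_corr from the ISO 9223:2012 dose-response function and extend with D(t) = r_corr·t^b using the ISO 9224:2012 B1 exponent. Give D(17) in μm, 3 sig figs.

copper: temperature factor f = -0.080·(16.7) = -1.3360
  sulphur-dioxide contribution → 0.1605 μm/a
  chloride contribution → 1.296 μm/a
  total first-year rate 1.456 μm/a
ISO 9224: D(t) = r_corr · t^b with b = 0.667 (copper, B1)
  D(17) = 1.456 × 17^0.667 = 1.456 × 6.618 = 9.639 μm

D(17) = 9.64 μm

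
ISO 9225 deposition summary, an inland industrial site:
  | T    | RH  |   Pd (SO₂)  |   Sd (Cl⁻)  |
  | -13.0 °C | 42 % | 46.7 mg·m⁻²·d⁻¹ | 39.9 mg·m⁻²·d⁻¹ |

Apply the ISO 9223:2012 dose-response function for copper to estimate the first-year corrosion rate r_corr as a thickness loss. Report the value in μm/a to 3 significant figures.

copper: f(T) = +0.126·(T−10) [T≤10 °C] = -2.8980
  SO₂ term: 0.0053·46.7^0.26·exp(0.059·42-2.8980) = 0.00946
  Cl⁻ term: 0.01025·39.9^0.27·exp(0.036·42+0.049·-13.0) = 0.06653
  sum: 0.00946 + 0.06653 → r_corr = 0.07599 μm/a

r_corr = 0.0760 μm/a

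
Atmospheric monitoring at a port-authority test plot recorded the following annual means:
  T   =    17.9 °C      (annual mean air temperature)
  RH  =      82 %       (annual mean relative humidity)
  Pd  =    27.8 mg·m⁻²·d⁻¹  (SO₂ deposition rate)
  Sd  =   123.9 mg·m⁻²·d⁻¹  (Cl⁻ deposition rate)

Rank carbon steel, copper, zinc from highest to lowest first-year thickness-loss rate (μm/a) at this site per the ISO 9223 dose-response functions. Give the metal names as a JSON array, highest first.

["carbon steel", "zinc", "copper"]

carbon steel: temperature factor f = -0.054·(7.9) = -0.4266
  SO₂ term: 1.77·27.8^0.52·exp(0.02·82-0.4266) = 33.56
  Sd branch = 0.102·Sd^0.62·e^(0.033·RH+0.04·T) = 62.01 μm/a
  sum: 33.56 + 62.01 → r_corr = 95.57 μm/a
copper: temperature factor f = -0.080·(7.9) = -0.6320
  Pd branch = 0.0053·Pd^0.26·e^(0.059·RH+f) = 0.8441 μm/a
  Sd branch = 0.01025·Sd^0.27·e^(0.036·RH+0.049·T) = 1.733 μm/a
  sum: 0.8441 + 1.733 → r_corr = 2.577 μm/a
zinc: temperature factor f = -0.071·(7.9) = -0.5609
  SO₂ term: 0.0129·27.8^0.44·exp(0.046·82-0.5609) = 1.382
  Sd branch = 0.0175·Sd^0.57·e^(0.008·RH+0.085·T) = 2.409 μm/a
  sum: 1.382 + 2.409 → r_corr = 3.791 μm/a
Ordering by μm/a: carbon steel (95.6) > zinc (3.79) > copper (2.58)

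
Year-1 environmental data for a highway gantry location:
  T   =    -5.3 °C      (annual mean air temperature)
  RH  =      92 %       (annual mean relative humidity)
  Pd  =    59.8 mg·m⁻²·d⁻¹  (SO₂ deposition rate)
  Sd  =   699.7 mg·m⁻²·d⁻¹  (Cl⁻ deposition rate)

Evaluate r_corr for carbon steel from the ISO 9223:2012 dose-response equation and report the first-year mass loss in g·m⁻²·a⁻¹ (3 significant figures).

r_corr = 857 g·m⁻²·a⁻¹

carbon steel: T≤10 °C ⇒ hinge +0.150·(-5.3−10) = -2.2950
  Pd branch = 1.77·Pd^0.52·e^(0.02·RH+f) = 9.424 μm/a
  Sd branch = 0.102·Sd^0.62·e^(0.033·RH+0.04·T) = 99.75 μm/a
  sum: 9.424 + 99.75 → r_corr = 109.2 μm/a
Convert to mass loss: 109.2 μm/a × 7.85 g/cm³ = 857 g·m⁻²·a⁻¹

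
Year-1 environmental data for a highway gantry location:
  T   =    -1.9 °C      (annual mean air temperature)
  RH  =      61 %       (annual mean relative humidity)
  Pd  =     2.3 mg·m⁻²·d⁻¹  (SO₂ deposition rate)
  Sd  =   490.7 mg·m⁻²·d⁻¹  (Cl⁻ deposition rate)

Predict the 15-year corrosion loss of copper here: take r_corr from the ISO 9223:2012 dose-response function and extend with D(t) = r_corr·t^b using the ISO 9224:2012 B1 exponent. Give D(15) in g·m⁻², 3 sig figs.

copper: f(T) = +0.126·(T−10) [T≤10 °C] = -1.4994
  SO₂ term: 0.0053·2.3^0.26·exp(0.059·61-1.4994) = 0.05372
  Cl⁻ term: 0.01025·490.7^0.27·exp(0.036·61+0.049·-1.9) = 0.4472
  sum: 0.05372 + 0.4472 → r_corr = 0.5009 μm/a
ISO 9224: D(t) = r_corr · t^b with b = 0.667 (copper, B1)
  D(15) = 0.5009 × 15^0.667 = 0.5009 × 6.088 = 3.05 μm
  Mass loss = 3.05 μm × 8.96 g/cm³ = 27.32 g·m⁻²

D(15) = 27.3 g·m⁻²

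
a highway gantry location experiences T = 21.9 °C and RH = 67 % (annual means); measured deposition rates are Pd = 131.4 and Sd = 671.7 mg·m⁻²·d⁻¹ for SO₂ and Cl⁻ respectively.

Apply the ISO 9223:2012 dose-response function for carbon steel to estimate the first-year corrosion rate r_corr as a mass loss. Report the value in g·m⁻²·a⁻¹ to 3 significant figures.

carbon steel: f(T) = -0.054·(T−10) [T>10 °C] = -0.6426
  Pd branch = 1.77·Pd^0.52·e^(0.02·RH+f) = 44.93 μm/a
  Sd branch = 0.102·Sd^0.62·e^(0.033·RH+0.04·T) = 126.5 μm/a
  r_corr = 44.93 + 126.5 = 171.4 μm/a
Convert to mass loss: 171.4 μm/a × 7.85 g/cm³ = 1346 g·m⁻²·a⁻¹

r_corr = 1.35e+03 g·m⁻²·a⁻¹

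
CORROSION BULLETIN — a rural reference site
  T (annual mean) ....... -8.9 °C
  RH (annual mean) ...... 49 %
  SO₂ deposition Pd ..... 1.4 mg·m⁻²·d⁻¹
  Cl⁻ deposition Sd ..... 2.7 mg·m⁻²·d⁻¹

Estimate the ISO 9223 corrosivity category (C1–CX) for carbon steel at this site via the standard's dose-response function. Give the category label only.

C1

carbon steel: temperature factor f = +0.150·(-18.9) = -2.8350
  SO₂ term: 1.77·1.4^0.52·exp(0.02·49-2.8350) = 0.3299
  Sd branch = 0.102·Sd^0.62·e^(0.033·RH+0.04·T) = 0.6663 μm/a
  sum: 0.3299 + 0.6663 → r_corr = 0.9962 μm/a
0.996 μm/a falls in (0, 1.3] for carbon steel → category C1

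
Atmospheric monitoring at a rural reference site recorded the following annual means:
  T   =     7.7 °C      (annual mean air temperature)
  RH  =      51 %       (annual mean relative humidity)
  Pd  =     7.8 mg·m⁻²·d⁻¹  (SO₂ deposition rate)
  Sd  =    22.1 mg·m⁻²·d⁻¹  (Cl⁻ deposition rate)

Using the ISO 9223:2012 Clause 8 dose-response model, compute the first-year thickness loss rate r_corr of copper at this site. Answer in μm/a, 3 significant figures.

r_corr = 0.353 μm/a

copper: T≤10 °C ⇒ hinge +0.126·(7.7−10) = -0.2898
  SO₂ term: 0.0053·7.8^0.26·exp(0.059·51-0.2898) = 0.1371
  Sd branch = 0.01025·Sd^0.27·e^(0.036·RH+0.049·T) = 0.2162 μm/a
  sum: 0.1371 + 0.2162 → r_corr = 0.3534 μm/a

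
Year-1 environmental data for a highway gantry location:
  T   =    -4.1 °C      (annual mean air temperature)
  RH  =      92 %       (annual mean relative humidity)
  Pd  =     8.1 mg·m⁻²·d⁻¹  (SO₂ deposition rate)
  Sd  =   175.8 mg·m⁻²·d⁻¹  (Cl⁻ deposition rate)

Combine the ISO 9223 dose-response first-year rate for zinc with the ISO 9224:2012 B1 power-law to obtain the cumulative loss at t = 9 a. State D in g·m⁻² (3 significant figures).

zinc: T≤10 °C ⇒ hinge +0.038·(-4.1−10) = -0.5358
  Pd branch = 0.0129·Pd^0.44·e^(0.046·RH+f) = 1.305 μm/a
  Sd branch = 0.0175·Sd^0.57·e^(0.008·RH+0.085·T) = 0.4909 μm/a
  r_corr = 1.305 + 0.4909 = 1.796 μm/a
Power-law: D(9) = r_corr · 9^0.813
  D(9) = 1.796 × 9^0.813 = 1.796 × 5.968 = 10.72 μm
  Mass loss = 10.72 μm × 7.14 g/cm³ = 76.51 g·m⁻²

D(9) = 76.5 g·m⁻²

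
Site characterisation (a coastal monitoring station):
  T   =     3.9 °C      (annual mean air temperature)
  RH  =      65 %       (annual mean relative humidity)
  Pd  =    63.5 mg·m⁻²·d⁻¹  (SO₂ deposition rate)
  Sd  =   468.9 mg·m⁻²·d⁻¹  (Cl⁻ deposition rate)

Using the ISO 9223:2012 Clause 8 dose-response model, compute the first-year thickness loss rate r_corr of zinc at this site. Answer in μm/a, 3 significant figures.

zinc: f(T) = +0.038·(T−10) [T≤10 °C] = -0.2318
  SO₂ term: 0.0129·63.5^0.44·exp(0.046·65-0.2318) = 1.264
  Cl⁻ term: 0.0175·468.9^0.57·exp(0.008·65+0.085·3.9) = 1.366
  r_corr = 1.264 + 1.366 = 2.63 μm/a

r_corr = 2.63 μm/a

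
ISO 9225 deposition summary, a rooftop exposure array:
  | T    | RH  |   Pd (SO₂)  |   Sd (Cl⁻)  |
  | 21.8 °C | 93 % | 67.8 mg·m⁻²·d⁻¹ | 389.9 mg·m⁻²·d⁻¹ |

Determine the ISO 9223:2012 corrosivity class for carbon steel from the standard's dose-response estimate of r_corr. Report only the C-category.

CX

carbon steel: f(T) = -0.054·(T−10) [T>10 °C] = -0.6372
  sulphur-dioxide contribution → 53.86 μm/a
  chloride contribution → 212.1 μm/a
  total first-year rate 266 μm/a
266 μm/a falls in (200, 700] for carbon steel → category CX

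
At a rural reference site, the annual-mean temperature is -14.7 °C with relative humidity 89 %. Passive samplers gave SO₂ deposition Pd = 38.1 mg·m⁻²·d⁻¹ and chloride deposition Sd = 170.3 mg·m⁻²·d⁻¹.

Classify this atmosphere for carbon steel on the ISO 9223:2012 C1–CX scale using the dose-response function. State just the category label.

carbon steel: T≤10 °C ⇒ hinge +0.150·(-14.7−10) = -3.7050
  SO₂ term: 1.77·38.1^0.52·exp(0.02·89-3.7050) = 1.714
  Sd branch = 0.102·Sd^0.62·e^(0.033·RH+0.04·T) = 25.83 μm/a
  r_corr = 1.714 + 25.83 = 27.54 μm/a
27.5 μm/a falls in (25, 50] for carbon steel → category C3

C3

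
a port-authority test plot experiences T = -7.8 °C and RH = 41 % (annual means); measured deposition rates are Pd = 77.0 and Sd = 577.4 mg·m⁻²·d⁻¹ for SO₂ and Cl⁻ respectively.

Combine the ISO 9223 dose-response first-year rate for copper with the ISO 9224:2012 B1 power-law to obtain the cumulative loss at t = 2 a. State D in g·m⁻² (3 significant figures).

copper: temperature factor f = +0.126·(-17.8) = -2.2428
  Pd branch = 0.0053·Pd^0.26·e^(0.059·RH+f) = 0.01956 μm/a
  Cl⁻ term: 0.01025·577.4^0.27·exp(0.036·41+0.049·-7.8) = 0.1704
  sum: 0.01956 + 0.1704 → r_corr = 0.1899 μm/a
Power-law: D(2) = r_corr · 2^0.667
  D(2) = 0.1899 × 2^0.667 = 0.1899 × 1.588 = 0.3015 μm
  Mass loss = 0.3015 μm × 8.96 g/cm³ = 2.702 g·m⁻²

D(2) = 2.70 g·m⁻²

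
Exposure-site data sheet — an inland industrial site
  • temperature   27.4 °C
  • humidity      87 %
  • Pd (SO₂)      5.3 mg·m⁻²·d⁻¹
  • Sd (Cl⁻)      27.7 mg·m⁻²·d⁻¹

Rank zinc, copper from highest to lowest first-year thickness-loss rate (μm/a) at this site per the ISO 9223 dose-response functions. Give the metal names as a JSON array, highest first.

zinc: temperature factor f = -0.071·(17.4) = -1.2354
  Pd branch = 0.0129·Pd^0.44·e^(0.046·RH+f) = 0.4274 μm/a
  Cl⁻ term: 0.0175·27.7^0.57·exp(0.008·87+0.085·27.4) = 2.393
  r_corr = 0.4274 + 2.393 = 2.821 μm/a
copper: T>10 °C ⇒ hinge -0.080·(27.4−10) = -1.3920
  SO₂ term: 0.0053·5.3^0.26·exp(0.059·87-1.3920) = 0.3446
  Cl⁻ term: 0.01025·27.7^0.27·exp(0.036·87+0.049·27.4) = 2.205
  sum: 0.3446 + 2.205 → r_corr = 2.55 μm/a
Ordering by μm/a: zinc (2.82) > copper (2.55)

["zinc", "copper"]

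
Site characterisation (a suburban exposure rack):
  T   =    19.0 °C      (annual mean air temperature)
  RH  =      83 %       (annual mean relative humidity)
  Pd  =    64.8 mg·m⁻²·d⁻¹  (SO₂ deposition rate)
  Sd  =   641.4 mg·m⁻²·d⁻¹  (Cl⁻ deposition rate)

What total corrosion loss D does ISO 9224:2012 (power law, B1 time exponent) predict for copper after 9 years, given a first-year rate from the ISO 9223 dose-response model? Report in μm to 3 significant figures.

D(9) = 17.2 μm

copper: T>10 °C ⇒ hinge -0.080·(19.0−10) = -0.7200
  Pd branch = 0.0053·Pd^0.26·e^(0.059·RH+f) = 1.022 μm/a
  Cl⁻ term: 0.01025·641.4^0.27·exp(0.036·83+0.049·19.0) = 2.956
  sum: 1.022 + 2.956 → r_corr = 3.977 μm/a
ISO 9224: D(t) = r_corr · t^b with b = 0.667 (copper, B1)
  D(9) = 3.977 × 9^0.667 = 3.977 × 4.33 = 17.22 μm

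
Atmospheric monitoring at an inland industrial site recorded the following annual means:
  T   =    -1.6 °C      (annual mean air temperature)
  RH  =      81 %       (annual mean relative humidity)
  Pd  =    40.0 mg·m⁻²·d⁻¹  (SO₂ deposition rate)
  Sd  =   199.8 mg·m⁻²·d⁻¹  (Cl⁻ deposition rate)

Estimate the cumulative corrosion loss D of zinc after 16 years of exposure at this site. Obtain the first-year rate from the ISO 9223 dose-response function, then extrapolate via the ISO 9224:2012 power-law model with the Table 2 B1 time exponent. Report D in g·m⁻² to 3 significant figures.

zinc: T≤10 °C ⇒ hinge +0.038·(-1.6−10) = -0.4408
  Pd branch = 0.0129·Pd^0.44·e^(0.046·RH+f) = 1.747 μm/a
  Cl⁻ term: 0.0175·199.8^0.57·exp(0.008·81+0.085·-1.6) = 0.598
  r_corr = 1.747 + 0.598 = 2.345 μm/a
Long-term exponent b (ISO 9224 Table 2, B1) = 0.813
  D(16) = 2.345 × 16^0.813 = 2.345 × 9.527 = 22.34 μm
  Mass loss = 22.34 μm × 7.14 g/cm³ = 159.5 g·m⁻²

D(16) = 159 g·m⁻²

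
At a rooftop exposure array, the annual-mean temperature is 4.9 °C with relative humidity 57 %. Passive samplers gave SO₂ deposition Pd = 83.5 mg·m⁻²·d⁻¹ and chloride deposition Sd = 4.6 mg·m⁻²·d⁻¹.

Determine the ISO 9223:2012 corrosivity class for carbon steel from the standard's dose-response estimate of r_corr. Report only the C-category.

C3

carbon steel: f(T) = +0.150·(T−10) [T≤10 °C] = -0.7650
  Pd branch = 1.77·Pd^0.52·e^(0.02·RH+f) = 25.71 μm/a
  Sd branch = 0.102·Sd^0.62·e^(0.033·RH+0.04·T) = 2.097 μm/a
  r_corr = 25.71 + 2.097 = 27.81 μm/a
27.8 μm/a falls in (25, 50] for carbon steel → category C3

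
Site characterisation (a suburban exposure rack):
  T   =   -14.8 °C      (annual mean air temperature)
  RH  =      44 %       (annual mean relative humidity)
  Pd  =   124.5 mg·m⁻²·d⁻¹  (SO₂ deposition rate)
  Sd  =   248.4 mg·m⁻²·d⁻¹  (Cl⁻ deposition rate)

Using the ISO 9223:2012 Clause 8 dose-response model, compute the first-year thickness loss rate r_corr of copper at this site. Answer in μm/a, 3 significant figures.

r_corr = 0.118 μm/a

copper: f(T) = +0.126·(T−10) [T≤10 °C] = -3.1248
  Pd branch = 0.0053·Pd^0.26·e^(0.059·RH+f) = 0.01095 μm/a
  Sd branch = 0.01025·Sd^0.27·e^(0.036·RH+0.049·T) = 0.1072 μm/a
  r_corr = 0.01095 + 0.1072 = 0.1182 μm/a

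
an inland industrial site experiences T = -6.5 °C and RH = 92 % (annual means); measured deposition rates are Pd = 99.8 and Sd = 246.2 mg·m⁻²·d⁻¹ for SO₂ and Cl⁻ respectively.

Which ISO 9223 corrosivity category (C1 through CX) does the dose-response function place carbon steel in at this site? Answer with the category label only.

carbon steel: temperature factor f = +0.150·(-16.5) = -2.4750
  sulphur-dioxide contribution → 10.27 μm/a
  chloride contribution → 49.75 μm/a
  total first-year rate 60.02 μm/a
60 μm/a falls in (50, 80] for carbon steel → category C4

C4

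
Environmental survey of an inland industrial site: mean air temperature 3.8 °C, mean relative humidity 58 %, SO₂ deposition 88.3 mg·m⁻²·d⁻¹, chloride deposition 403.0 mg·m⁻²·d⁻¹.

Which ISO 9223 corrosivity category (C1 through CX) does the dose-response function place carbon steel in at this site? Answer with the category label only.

carbon steel: T≤10 °C ⇒ hinge +0.150·(3.8−10) = -0.9300
  Pd branch = 1.77·Pd^0.52·e^(0.02·RH+f) = 22.9 μm/a
  Sd branch = 0.102·Sd^0.62·e^(0.033·RH+0.04·T) = 33.2 μm/a
  r_corr = 22.9 + 33.2 = 56.1 μm/a
ISO 9223 Table 2 (carbon steel): 50 < 56.1 ≤ 80 μm/a ⇒ C4

C4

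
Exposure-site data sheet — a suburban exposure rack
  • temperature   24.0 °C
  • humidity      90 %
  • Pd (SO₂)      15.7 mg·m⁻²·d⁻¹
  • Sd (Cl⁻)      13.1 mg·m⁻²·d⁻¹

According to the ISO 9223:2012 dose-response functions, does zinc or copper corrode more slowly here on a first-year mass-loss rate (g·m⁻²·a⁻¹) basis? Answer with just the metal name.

zinc

zinc: T>10 °C ⇒ hinge -0.071·(24.0−10) = -0.9940
  SO₂ term: 0.0129·15.7^0.44·exp(0.046·90-0.9940) = 1.007
  Sd branch = 0.0175·Sd^0.57·e^(0.008·RH+0.085·T) = 1.198 μm/a
  r_corr = 1.007 + 1.198 = 2.205 μm/a
  mass loss = 2.205 μm/a × 7.14 g/cm³ = 15.75 g·m⁻²·a⁻¹
copper: f(T) = -0.080·(T−10) [T>10 °C] = -1.1200
  Pd branch = 0.0053·Pd^0.26·e^(0.059·RH+f) = 0.716 μm/a
  Cl⁻ term: 0.01025·13.1^0.27·exp(0.036·90+0.049·24.0) = 1.699
  r_corr = 0.716 + 1.699 = 2.415 μm/a
  mass loss = 2.415 μm/a × 8.96 g/cm³ = 21.64 g·m⁻²·a⁻¹
Ordering by g·m⁻²·a⁻¹: copper (21.6) > zinc (15.7)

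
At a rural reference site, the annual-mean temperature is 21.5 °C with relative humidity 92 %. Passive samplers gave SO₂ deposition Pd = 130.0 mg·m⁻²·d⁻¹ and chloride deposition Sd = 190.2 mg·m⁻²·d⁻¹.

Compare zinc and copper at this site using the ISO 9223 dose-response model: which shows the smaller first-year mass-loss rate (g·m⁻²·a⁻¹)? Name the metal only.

zinc: temperature factor f = -0.071·(11.5) = -0.8165
  Pd branch = 0.0129·Pd^0.44·e^(0.046·RH+f) = 3.342 μm/a
  Cl⁻ term: 0.0175·190.2^0.57·exp(0.008·92+0.085·21.5) = 4.524
  r_corr = 3.342 + 4.524 = 7.866 μm/a
  mass loss = 7.866 μm/a × 7.14 g/cm³ = 56.16 g·m⁻²·a⁻¹
copper: f(T) = -0.080·(T−10) [T>10 °C] = -0.9200
  SO₂ term: 0.0053·130.0^0.26·exp(0.059·92-0.9200) = 1.705
  Sd branch = 0.01025·Sd^0.27·e^(0.036·RH+0.049·T) = 3.327 μm/a
  r_corr = 1.705 + 3.327 = 5.032 μm/a
  mass loss = 5.032 μm/a × 8.96 g/cm³ = 45.08 g·m⁻²·a⁻¹
Ordering by g·m⁻²·a⁻¹: zinc (56.2) > copper (45.1)

copper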